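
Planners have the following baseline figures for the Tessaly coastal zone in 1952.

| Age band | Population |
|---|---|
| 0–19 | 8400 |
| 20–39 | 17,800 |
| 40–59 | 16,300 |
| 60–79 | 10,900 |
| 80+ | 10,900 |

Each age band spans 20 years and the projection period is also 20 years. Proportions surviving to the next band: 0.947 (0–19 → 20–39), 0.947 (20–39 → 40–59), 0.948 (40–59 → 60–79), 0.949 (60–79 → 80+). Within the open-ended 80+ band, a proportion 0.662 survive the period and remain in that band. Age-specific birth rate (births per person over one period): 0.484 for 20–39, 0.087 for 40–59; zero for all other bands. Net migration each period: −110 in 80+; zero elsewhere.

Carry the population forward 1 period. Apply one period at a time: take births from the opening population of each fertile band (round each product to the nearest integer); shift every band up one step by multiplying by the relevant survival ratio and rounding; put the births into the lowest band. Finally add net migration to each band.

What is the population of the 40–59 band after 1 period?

[period 1]
Births: 17800 × 0.484 = 8615, 16300 × 0.087 = 1418 ⇒ total 10033
20–39: 8400 × 0.947 = 7955
40–59: 17800 × 0.947 = 16857
60–79: 16300 × 0.948 = 15452
80+: 10900 × 0.949 + 10900 × 0.662 = 10344 + 7216 = 17560
Net migration: 80+ − 110 → 17450
Population now: 0–19=10033, 20–39=7955, 40–59=16857, 60–79=15452, 80+=17450

16857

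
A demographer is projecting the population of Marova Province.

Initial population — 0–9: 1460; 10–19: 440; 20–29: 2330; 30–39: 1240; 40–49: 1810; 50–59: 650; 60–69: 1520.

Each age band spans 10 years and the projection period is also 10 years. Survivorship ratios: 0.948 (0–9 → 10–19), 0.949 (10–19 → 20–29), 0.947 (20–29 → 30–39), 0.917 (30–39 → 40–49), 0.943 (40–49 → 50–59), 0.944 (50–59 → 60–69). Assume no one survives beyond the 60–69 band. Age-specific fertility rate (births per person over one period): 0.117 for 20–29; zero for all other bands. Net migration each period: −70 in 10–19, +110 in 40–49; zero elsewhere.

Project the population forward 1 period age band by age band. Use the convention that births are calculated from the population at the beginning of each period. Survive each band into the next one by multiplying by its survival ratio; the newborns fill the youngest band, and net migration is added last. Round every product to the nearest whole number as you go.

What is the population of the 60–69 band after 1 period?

614

Let band 1 be 0–9 through band 7 = 60–69.
[period 1]
Births: 2330 * 0.117 = 273
Band 2: 1460 * 0.948 = 1384
Band 3: 440 * 0.949 = 418
Band 4: 2330 * 0.947 = 2207
Band 5: 1240 * 0.917 = 1137
Band 6: 1810 * 0.943 = 1707
Band 7: 650 * 0.944 = 614
Net migration: Band 2 − 70 → 1314; Band 5 + 110 → 1247
Giving 273 / 1314 / 418 / 2207 / 1247 / 1707 / 614.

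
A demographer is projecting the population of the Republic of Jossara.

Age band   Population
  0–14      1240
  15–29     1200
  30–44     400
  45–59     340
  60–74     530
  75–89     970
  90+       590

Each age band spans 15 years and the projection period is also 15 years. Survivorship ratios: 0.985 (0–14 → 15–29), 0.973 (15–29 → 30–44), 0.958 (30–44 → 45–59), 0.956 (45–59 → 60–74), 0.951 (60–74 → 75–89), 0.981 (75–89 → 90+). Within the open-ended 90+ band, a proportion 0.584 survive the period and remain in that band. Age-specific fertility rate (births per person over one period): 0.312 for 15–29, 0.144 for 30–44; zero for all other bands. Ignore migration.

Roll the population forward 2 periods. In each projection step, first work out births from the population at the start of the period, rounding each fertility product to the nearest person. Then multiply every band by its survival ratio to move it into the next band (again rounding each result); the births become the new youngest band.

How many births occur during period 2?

Let group 1 be 0–14 through group 7 = 90+.
[period 1]
Births: 1200 * 0.312 = 374 ; 400 * 0.144 = 58 → 432
Group 2: 1240 * 0.985 = 1221
Group 3: 1200 * 0.973 = 1168
Group 4: 400 * 0.958 = 383
Group 5: 340 * 0.956 = 325
Group 6: 530 * 0.951 = 504
Group 7: 970 * 0.981 + 590 * 0.584 = 952 + 345 = 1297
Population now: 0–14=432, 15–29=1221, 30–44=1168, 45–59=383, 60–74=325, 75–89=504, 90+=1297
[period 2]
Births: 1221 * 0.312 = 381 ; 1168 * 0.144 = 168 → 549
Group 2: 432 * 0.985 = 426
Group 3: 1221 * 0.973 = 1188
Group 4: 1168 * 0.958 = 1119
Group 5: 383 * 0.956 = 366
Group 6: 325 * 0.951 = 309
Group 7: 504 * 0.981 + 1297 * 0.584 = 494 + 757 = 1251
Population now: 0–14=549, 15–29=426, 30–44=1188, 45–59=1119, 60–74=366, 75–89=309, 90+=1251

549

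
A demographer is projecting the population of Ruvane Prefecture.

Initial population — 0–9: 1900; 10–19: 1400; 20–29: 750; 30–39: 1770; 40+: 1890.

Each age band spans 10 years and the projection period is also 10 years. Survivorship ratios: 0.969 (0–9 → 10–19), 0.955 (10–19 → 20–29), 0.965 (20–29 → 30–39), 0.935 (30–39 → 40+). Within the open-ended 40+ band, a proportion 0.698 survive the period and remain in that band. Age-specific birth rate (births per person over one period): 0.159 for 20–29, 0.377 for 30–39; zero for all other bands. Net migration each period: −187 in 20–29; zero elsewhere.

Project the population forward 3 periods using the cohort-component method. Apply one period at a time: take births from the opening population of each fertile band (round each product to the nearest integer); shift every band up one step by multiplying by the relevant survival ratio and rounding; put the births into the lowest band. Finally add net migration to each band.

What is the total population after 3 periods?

6127

— Period 1 —
Births: 750 * 0.159 = 119, 1770 * 0.377 = 667 → total 786
10–19: 1900 * 0.969 = 1841
20–29: 1400 * 0.955 = 1337
30–39: 750 * 0.965 = 724
40+: 1770 * 0.935 + 1890 * 0.698 = 1655 + 1319 = 2974
Net migration: 20–29 − 187 → 1150
End of period: [786, 1841, 1150, 724, 2974]
— Period 2 —
Births: 1150 * 0.159 = 183, 724 * 0.377 = 273 → total 456
10–19: 786 * 0.969 = 762
20–29: 1841 * 0.955 = 1758
30–39: 1150 * 0.965 = 1110
40+: 724 * 0.935 + 2974 * 0.698 = 677 + 2076 = 2753
Net migration: 20–29 − 187 → 1571
End of period: [456, 762, 1571, 1110, 2753]
— Period 3 —
Births: 1571 * 0.159 = 250, 1110 * 0.377 = 418 → total 668
10–19: 456 * 0.969 = 442
20–29: 762 * 0.955 = 728
30–39: 1571 * 0.965 = 1516
40+: 1110 * 0.935 + 2753 * 0.698 = 1038 + 1922 = 2960
Net migration: 20–29 − 187 → 541
End of period: [668, 442, 541, 1516, 2960]
Total after period 3: 668 + 442 + 541 + 1516 + 2960 = 6127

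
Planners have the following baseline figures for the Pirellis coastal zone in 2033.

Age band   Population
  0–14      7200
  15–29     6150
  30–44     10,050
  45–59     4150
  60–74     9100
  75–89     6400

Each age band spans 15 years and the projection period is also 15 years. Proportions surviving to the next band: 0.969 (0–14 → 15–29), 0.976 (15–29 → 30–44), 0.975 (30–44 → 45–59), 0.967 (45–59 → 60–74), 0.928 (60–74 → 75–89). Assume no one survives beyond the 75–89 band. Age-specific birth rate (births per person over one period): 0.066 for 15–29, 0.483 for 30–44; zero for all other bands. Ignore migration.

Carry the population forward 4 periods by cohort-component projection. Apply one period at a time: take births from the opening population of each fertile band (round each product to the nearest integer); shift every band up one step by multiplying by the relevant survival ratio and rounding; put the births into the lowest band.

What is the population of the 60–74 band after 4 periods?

Let group 1 be 0–14 through group 6 = 75–89.
— Period 1 —
Births: 6150 × 0.066 = 406  |  10050 × 0.483 = 4854 → 5260
Group 2: 7200 × 0.969 = 6977
Group 3: 6150 × 0.976 = 6002
Group 4: 10050 × 0.975 = 9799
Group 5: 4150 × 0.967 = 4013
Group 6: 9100 × 0.928 = 8445
Giving 5260 / 6977 / 6002 / 9799 / 4013 / 8445.
— Period 2 —
Births: 6977 × 0.066 = 460  |  6002 × 0.483 = 2899 → 3359
Group 2: 5260 × 0.969 = 5097
Group 3: 6977 × 0.976 = 6810
Group 4: 6002 × 0.975 = 5852
Group 5: 9799 × 0.967 = 9476
Group 6: 4013 × 0.928 = 3724
Giving 3359 / 5097 / 6810 / 5852 / 9476 / 3724.
— Period 3 —
Births: 5097 × 0.066 = 336  |  6810 × 0.483 = 3289 → 3625
Group 2: 3359 × 0.969 = 3255
Group 3: 5097 × 0.976 = 4975
Group 4: 6810 × 0.975 = 6640
Group 5: 5852 × 0.967 = 5659
Group 6: 9476 × 0.928 = 8794
Giving 3625 / 3255 / 4975 / 6640 / 5659 / 8794.
— Period 4 —
Births: 3255 × 0.066 = 215  |  4975 × 0.483 = 2403 → 2618
Group 2: 3625 × 0.969 = 3513
Group 3: 3255 × 0.976 = 3177
Group 4: 4975 × 0.975 = 4851
Group 5: 6640 × 0.967 = 6421
Group 6: 5659 × 0.928 = 5252
Giving 2618 / 3513 / 3177 / 4851 / 6421 / 5252.

6421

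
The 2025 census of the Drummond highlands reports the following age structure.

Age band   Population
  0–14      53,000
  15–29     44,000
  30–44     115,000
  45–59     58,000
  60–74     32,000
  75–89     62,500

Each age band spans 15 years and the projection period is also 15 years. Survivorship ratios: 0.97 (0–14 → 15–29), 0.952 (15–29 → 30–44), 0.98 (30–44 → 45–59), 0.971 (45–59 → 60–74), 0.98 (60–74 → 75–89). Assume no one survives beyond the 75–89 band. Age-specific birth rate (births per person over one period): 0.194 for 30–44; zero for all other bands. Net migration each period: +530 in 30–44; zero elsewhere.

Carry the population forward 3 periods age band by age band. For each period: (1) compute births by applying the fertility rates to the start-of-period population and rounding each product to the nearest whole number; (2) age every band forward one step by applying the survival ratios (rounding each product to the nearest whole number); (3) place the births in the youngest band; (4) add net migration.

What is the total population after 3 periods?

Numbering the groups 1..6 from youngest to oldest:
After projecting period 1:
Births: 115000 × 0.194 = 22310
Group 2: 53000 × 0.97 = 51410
Group 3: 44000 × 0.952 = 41888
Group 4: 115000 × 0.98 = 112700
Group 5: 58000 × 0.971 = 56318
Group 6: 32000 × 0.98 = 31360
Net migration: Group 3 + 530 → 42418
End of period: [22310, 51410, 42418, 112700, 56318, 31360]
After projecting period 2:
Births: 42418 × 0.194 = 8229
Group 2: 22310 × 0.97 = 21641
Group 3: 51410 × 0.952 = 48942
Group 4: 42418 × 0.98 = 41570
Group 5: 112700 × 0.971 = 109432
Group 6: 56318 × 0.98 = 55192
Net migration: Group 3 + 530 → 49472
End of period: [8229, 21641, 49472, 41570, 109432, 55192]
After projecting period 3:
Births: 49472 × 0.194 = 9598
Group 2: 8229 × 0.97 = 7982
Group 3: 21641 × 0.952 = 20602
Group 4: 49472 × 0.98 = 48483
Group 5: 41570 × 0.971 = 40364
Group 6: 109432 × 0.98 = 107243
Net migration: Group 3 + 530 → 21132
End of period: [9598, 7982, 21132, 48483, 40364, 107243]
Total after period 3: 9598 + 7982 + 21132 + 48483 + 40364 + 107243 = 234802

234802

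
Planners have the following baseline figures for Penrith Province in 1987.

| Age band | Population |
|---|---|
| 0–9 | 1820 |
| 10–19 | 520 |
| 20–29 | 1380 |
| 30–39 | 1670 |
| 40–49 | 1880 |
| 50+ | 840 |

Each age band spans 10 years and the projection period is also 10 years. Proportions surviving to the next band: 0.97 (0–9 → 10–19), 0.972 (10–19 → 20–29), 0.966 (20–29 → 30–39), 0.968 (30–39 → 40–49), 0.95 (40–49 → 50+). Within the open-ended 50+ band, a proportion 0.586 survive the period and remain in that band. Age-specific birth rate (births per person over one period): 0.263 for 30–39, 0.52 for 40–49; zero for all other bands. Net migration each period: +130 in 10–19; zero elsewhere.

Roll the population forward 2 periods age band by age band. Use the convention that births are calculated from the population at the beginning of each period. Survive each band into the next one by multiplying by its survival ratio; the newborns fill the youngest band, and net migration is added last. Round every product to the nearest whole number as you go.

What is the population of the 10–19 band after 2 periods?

Let band 1 be 0–9 through band 6 = 50+.
Period 1:
Births: 1670 × 0.263 = 439 ; 1880 × 0.52 = 978 — total 1417
Band 2: 1820 × 0.97 = 1765
Band 3: 520 × 0.972 = 505
Band 4: 1380 × 0.966 = 1333
Band 5: 1670 × 0.968 = 1617
Band 6: 1880 × 0.95 + 840 × 0.586 = 1786 + 492 = 2278
Net migration: Band 2 + 130 → 1895
Population now: 0–9=1417, 10–19=1895, 20–29=505, 30–39=1333, 40–49=1617, 50+=2278
Period 2:
Births: 1333 × 0.263 = 351 ; 1617 × 0.52 = 841 — total 1192
Band 2: 1417 × 0.97 = 1374
Band 3: 1895 × 0.972 = 1842
Band 4: 505 × 0.966 = 488
Band 5: 1333 × 0.968 = 1290
Band 6: 1617 × 0.95 + 2278 × 0.586 = 1536 + 1335 = 2871
Net migration: Band 2 + 130 → 1504
Population now: 0–9=1192, 10–19=1504, 20–29=1842, 30–39=488, 40–49=1290, 50+=2871

1504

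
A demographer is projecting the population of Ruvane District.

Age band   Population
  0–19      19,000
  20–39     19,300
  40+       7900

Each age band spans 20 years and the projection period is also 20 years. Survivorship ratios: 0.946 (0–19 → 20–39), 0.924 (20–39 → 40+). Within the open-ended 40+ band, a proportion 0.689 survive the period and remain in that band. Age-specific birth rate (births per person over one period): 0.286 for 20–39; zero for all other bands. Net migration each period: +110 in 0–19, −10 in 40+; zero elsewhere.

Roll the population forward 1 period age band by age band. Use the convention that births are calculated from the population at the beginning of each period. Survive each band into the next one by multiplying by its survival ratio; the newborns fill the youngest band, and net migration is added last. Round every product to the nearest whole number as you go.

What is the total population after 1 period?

Period 1:
Births: 19300 × 0.286 = 5520
20–39: 19000 × 0.946 = 17974
40+: 19300 × 0.924 + 7900 × 0.689 = 17833 + 5443 = 23276
Net migration: 0–19 + 110 → 5630; 40+ − 10 → 23266
End of period: [5630, 17974, 23266]
Total after period 1: 5630 + 17974 + 23266 = 46870

46870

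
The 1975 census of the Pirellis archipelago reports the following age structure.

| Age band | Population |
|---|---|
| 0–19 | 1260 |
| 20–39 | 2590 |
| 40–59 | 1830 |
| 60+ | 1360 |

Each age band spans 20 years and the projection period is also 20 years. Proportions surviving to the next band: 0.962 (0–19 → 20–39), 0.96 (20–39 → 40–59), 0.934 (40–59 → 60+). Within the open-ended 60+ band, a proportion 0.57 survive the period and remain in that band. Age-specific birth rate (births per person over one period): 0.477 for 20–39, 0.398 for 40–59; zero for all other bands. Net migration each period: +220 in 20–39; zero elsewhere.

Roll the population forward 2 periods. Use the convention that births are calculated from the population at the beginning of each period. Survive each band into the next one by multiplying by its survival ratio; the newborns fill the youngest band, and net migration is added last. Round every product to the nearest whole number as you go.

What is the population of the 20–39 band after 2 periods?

[period 1]
Births: 2590 * 0.477 = 1235  |  1830 * 0.398 = 728 → 1963
20–39: 1260 * 0.962 = 1212
40–59: 2590 * 0.96 = 2486
60+: 1830 * 0.934 + 1360 * 0.57 = 1709 + 775 = 2484
Net migration: 20–39 + 220 → 1432
Giving 1963 / 1432 / 2486 / 2484.
[period 2]
Births: 1432 * 0.477 = 683  |  2486 * 0.398 = 989 → 1672
20–39: 1963 * 0.962 = 1888
40–59: 1432 * 0.96 = 1375
60+: 2486 * 0.934 + 2484 * 0.57 = 2322 + 1416 = 3738
Net migration: 20–39 + 220 → 2108
Giving 1672 / 2108 / 1375 / 3738.

2108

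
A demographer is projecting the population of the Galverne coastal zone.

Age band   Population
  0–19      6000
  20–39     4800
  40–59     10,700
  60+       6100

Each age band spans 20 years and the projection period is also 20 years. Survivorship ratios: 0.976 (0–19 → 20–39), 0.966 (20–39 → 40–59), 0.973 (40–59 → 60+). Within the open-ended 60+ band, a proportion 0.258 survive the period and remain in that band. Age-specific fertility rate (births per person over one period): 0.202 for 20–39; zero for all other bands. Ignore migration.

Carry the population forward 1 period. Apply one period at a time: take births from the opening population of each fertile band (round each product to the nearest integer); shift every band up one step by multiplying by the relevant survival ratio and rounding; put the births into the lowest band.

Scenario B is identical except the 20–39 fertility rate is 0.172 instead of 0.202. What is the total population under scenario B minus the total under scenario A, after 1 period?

Period 1:
Births: 4800 × 0.202 = 970
20–39: 6000 × 0.976 = 5856
40–59: 4800 × 0.966 = 4637
60+: 10700 × 0.973 + 6100 × 0.258 = 10411 + 1574 = 11985
End of period: [970, 5856, 4637, 11985]
Scenario A total after 1 period: 23448
Scenario B projection —
Period 1:
Births: 4800 × 0.172 = 826
20–39: 6000 × 0.976 = 5856
40–59: 4800 × 0.966 = 4637
60+: 10700 × 0.973 + 6100 × 0.258 = 10411 + 1574 = 11985
End of period: [826, 5856, 4637, 11985]
Scenario B total after 1 period: 23304
Difference B − A = 23304 − 23448 = -144

-144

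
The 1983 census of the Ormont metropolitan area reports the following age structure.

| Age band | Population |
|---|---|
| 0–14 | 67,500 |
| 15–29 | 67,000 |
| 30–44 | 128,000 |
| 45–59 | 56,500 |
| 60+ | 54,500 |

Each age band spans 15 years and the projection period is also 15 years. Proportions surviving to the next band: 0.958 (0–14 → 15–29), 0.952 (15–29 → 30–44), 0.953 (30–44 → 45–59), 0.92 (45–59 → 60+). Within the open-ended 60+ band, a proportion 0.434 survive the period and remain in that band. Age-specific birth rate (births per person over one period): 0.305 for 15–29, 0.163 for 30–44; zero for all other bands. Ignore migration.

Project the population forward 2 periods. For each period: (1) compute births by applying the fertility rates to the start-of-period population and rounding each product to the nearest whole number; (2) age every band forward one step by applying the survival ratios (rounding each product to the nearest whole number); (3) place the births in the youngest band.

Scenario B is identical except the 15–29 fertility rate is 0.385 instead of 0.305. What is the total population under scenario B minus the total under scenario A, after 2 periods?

[period 1]
Births: 67000 × 0.305 = 20435, 128000 × 0.163 = 20864 → total 41299
15–29: 67500 × 0.958 = 64665
30–44: 67000 × 0.952 = 63784
45–59: 128000 × 0.953 = 121984
60+: 56500 × 0.92 + 54500 × 0.434 = 51980 + 23653 = 75633
Giving 41299 / 64665 / 63784 / 121984 / 75633.
[period 2]
Births: 64665 × 0.305 = 19723, 63784 × 0.163 = 10397 → total 30120
15–29: 41299 × 0.958 = 39564
30–44: 64665 × 0.952 = 61561
45–59: 63784 × 0.953 = 60786
60+: 121984 × 0.92 + 75633 × 0.434 = 112225 + 32825 = 145050
Giving 30120 / 39564 / 61561 / 60786 / 145050.
Scenario A total after 2 periods: 337081
Scenario B projection —
[period 1]
Births: 67000 × 0.385 = 25795, 128000 × 0.163 = 20864 → total 46659
15–29: 67500 × 0.958 = 64665
30–44: 67000 × 0.952 = 63784
45–59: 128000 × 0.953 = 121984
60+: 56500 × 0.92 + 54500 × 0.434 = 51980 + 23653 = 75633
Giving 46659 / 64665 / 63784 / 121984 / 75633.
[period 2]
Births: 64665 × 0.385 = 24896, 63784 × 0.163 = 10397 → total 35293
15–29: 46659 × 0.958 = 44699
30–44: 64665 × 0.952 = 61561
45–59: 63784 × 0.953 = 60786
60+: 121984 × 0.92 + 75633 × 0.434 = 112225 + 32825 = 145050
Giving 35293 / 44699 / 61561 / 60786 / 145050.
Scenario B total after 2 periods: 347389
Difference B − A = 347389 − 337081 = 10308

10308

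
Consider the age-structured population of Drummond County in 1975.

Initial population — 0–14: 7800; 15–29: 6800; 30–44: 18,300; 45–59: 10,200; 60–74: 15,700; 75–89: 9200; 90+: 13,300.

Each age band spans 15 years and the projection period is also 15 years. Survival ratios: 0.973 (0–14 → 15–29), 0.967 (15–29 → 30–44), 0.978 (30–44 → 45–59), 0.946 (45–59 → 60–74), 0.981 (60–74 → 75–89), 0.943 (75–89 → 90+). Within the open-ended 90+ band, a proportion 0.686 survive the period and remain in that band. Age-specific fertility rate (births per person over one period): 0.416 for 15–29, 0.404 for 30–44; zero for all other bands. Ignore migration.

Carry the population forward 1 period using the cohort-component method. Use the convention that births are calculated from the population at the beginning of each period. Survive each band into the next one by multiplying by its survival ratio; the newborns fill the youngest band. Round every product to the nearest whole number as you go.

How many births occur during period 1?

10222

Let group 1 be 0–14 through group 7 = 90+.
Period 1.
Births: 6800 * 0.416 = 2829  |  18300 * 0.404 = 7393 → total 10222
Group 2: 7800 * 0.973 = 7589
Group 3: 6800 * 0.967 = 6576
Group 4: 18300 * 0.978 = 17897
Group 5: 10200 * 0.946 = 9649
Group 6: 15700 * 0.981 = 15402
Group 7: 9200 * 0.943 + 13300 * 0.686 = 8676 + 9124 = 17800
Population now: 0–14=10222, 15–29=7589, 30–44=6576, 45–59=17897, 60–74=9649, 75–89=15402, 90+=17800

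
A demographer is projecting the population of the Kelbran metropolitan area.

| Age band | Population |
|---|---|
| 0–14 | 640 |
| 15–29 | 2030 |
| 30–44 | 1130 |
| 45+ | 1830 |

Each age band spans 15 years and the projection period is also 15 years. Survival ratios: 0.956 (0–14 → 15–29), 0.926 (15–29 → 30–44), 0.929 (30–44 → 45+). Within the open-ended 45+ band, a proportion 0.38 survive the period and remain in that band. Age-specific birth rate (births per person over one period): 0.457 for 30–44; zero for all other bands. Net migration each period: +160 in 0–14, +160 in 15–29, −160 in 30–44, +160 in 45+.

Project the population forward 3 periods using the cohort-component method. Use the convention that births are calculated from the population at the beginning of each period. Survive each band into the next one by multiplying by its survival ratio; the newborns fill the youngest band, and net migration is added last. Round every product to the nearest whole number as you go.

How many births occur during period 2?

786

Let group 1 be 0–14 through group 4 = 45+.
After projecting period 1:
Births: 1130 × 0.457 = 516
Group 2: 640 × 0.956 = 612
Group 3: 2030 × 0.926 = 1880
Group 4: 1130 × 0.929 + 1830 × 0.38 = 1050 + 695 = 1745
Net migration: Group 1 + 160 → 676; Group 2 + 160 → 772; Group 3 − 160 → 1720; Group 4 + 160 → 1905
Giving 676 / 772 / 1720 / 1905.
After projecting period 2:
Births: 1720 × 0.457 = 786
Group 2: 676 × 0.956 = 646
Group 3: 772 × 0.926 = 715
Group 4: 1720 × 0.929 + 1905 × 0.38 = 1598 + 724 = 2322
Net migration: Group 1 + 160 → 946; Group 2 + 160 → 806; Group 3 − 160 → 555; Group 4 + 160 → 2482
Giving 946 / 806 / 555 / 2482.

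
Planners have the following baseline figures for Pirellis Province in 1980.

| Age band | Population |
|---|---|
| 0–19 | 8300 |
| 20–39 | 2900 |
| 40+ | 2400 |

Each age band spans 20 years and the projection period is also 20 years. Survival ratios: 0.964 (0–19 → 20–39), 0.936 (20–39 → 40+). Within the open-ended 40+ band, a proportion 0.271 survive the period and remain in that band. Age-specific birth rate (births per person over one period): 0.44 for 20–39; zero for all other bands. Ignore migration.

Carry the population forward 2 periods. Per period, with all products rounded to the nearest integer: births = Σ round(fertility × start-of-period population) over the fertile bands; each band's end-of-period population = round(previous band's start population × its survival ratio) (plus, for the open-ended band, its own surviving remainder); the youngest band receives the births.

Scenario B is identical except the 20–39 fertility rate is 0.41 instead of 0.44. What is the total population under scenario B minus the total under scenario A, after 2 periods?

[period 1]
Births: 2900 × 0.44 = 1276
20–39: 8300 × 0.964 = 8001
40+: 2900 × 0.936 + 2400 × 0.271 = 2714 + 650 = 3364
→ [1276, 8001, 3364]
[period 2]
Births: 8001 × 0.44 = 3520
20–39: 1276 × 0.964 = 1230
40+: 8001 × 0.936 + 3364 × 0.271 = 7489 + 912 = 8401
→ [3520, 1230, 8401]
Scenario A total after 2 periods: 13151
Scenario B projection —
[period 1]
Births: 2900 × 0.41 = 1189
20–39: 8300 × 0.964 = 8001
40+: 2900 × 0.936 + 2400 × 0.271 = 2714 + 650 = 3364
→ [1189, 8001, 3364]
[period 2]
Births: 8001 × 0.41 = 3280
20–39: 1189 × 0.964 = 1146
40+: 8001 × 0.936 + 3364 × 0.271 = 7489 + 912 = 8401
→ [3280, 1146, 8401]
Scenario B total after 2 periods: 12827
Difference B − A = 12827 − 13151 = -324

-324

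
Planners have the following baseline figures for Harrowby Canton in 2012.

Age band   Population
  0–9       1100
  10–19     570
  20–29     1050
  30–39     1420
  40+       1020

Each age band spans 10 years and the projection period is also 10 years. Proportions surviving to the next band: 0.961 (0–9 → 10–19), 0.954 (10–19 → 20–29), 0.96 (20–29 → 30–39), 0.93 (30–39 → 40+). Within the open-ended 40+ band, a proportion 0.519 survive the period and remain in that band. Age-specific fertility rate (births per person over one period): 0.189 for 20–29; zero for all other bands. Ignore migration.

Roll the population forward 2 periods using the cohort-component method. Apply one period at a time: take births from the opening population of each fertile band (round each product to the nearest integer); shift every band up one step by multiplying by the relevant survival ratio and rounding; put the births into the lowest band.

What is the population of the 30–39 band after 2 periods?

522

After projecting period 1:
Births: 1050 × 0.189 = 198
10–19: 1100 × 0.961 = 1057
20–29: 570 × 0.954 = 544
30–39: 1050 × 0.96 = 1008
40+: 1420 × 0.93 + 1020 × 0.519 = 1321 + 529 = 1850
→ [198, 1057, 544, 1008, 1850]
After projecting period 2:
Births: 544 × 0.189 = 103
10–19: 198 × 0.961 = 190
20–29: 1057 × 0.954 = 1008
30–39: 544 × 0.96 = 522
40+: 1008 × 0.93 + 1850 × 0.519 = 937 + 960 = 1897
→ [103, 190, 1008, 522, 1897]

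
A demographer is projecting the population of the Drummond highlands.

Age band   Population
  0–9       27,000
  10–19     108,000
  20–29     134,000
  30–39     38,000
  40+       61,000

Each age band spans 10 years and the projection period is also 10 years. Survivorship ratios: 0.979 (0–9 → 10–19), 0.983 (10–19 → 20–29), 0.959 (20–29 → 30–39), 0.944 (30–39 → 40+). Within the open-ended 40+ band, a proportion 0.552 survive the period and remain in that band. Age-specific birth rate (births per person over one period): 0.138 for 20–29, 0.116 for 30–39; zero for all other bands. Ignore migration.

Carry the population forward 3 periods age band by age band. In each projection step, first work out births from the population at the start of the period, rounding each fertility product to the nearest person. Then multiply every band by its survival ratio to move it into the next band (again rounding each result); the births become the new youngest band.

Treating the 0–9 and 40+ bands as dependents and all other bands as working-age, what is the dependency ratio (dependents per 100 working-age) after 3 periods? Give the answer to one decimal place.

263.1

Call the groups 1 to 5, youngest first.
[period 1]
Births: 134000 × 0.138 = 18492  |  38000 × 0.116 = 4408 ⇒ total 22900
Group 2: 27000 × 0.979 = 26433
Group 3: 108000 × 0.983 = 106164
Group 4: 134000 × 0.959 = 128506
Group 5: 38000 × 0.944 + 61000 × 0.552 = 35872 + 33672 = 69544
Population now: 0–9=22900, 10–19=26433, 20–29=106164, 30–39=128506, 40+=69544
[period 2]
Births: 106164 × 0.138 = 14651  |  128506 × 0.116 = 14907 ⇒ total 29558
Group 2: 22900 × 0.979 = 22419
Group 3: 26433 × 0.983 = 25984
Group 4: 106164 × 0.959 = 101811
Group 5: 128506 × 0.944 + 69544 × 0.552 = 121310 + 38388 = 159698
Population now: 0–9=29558, 10–19=22419, 20–29=25984, 30–39=101811, 40+=159698
[period 3]
Births: 25984 × 0.138 = 3586  |  101811 × 0.116 = 11810 ⇒ total 15396
Group 2: 29558 × 0.979 = 28937
Group 3: 22419 × 0.983 = 22038
Group 4: 25984 × 0.959 = 24919
Group 5: 101811 × 0.944 + 159698 × 0.552 = 96110 + 88153 = 184263
Population now: 0–9=15396, 10–19=28937, 20–29=22038, 30–39=24919, 40+=184263
Dependents (band 0–9 + band 40+) = 15396 + 184263 = 199659; working-age = 75894; ratio = 199659/75894 × 100 = 263.1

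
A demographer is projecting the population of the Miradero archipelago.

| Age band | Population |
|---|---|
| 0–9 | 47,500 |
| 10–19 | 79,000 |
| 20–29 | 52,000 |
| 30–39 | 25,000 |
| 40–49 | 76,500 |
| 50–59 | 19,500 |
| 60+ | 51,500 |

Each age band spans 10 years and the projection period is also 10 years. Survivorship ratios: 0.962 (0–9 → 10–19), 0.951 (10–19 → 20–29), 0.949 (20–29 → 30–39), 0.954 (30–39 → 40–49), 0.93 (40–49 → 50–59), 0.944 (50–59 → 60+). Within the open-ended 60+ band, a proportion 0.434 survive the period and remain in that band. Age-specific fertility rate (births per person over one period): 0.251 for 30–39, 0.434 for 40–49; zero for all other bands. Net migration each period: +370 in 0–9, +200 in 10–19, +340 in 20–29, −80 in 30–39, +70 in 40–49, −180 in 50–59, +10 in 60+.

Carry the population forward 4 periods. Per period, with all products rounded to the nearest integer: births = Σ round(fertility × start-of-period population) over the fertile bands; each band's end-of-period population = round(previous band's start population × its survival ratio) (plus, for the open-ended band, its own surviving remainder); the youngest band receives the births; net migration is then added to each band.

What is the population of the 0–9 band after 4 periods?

(Groups numbered youngest = 1 to oldest = 7.)
Period 1.
Births: 25000 × 0.251 = 6275  |  76500 × 0.434 = 33201 ⇒ total 39476
Group 2: 47500 × 0.962 = 45695
Group 3: 79000 × 0.951 = 75129
Group 4: 52000 × 0.949 = 49348
Group 5: 25000 × 0.954 = 23850
Group 6: 76500 × 0.93 = 71145
Group 7: 19500 × 0.944 + 51500 × 0.434 = 18408 + 22351 = 40759
Net migration: Group 1 + 370 → 39846; Group 2 + 200 → 45895; Group 3 + 340 → 75469; Group 4 − 80 → 49268; Group 5 + 70 → 23920; Group 6 − 180 → 70965; Group 7 + 10 → 40769
End of period: [39846, 45895, 75469, 49268, 23920, 70965, 40769]
Period 2.
Births: 49268 × 0.251 = 12366  |  23920 × 0.434 = 10381 ⇒ total 22747
Group 2: 39846 × 0.962 = 38332
Group 3: 45895 × 0.951 = 43646
Group 4: 75469 × 0.949 = 71620
Group 5: 49268 × 0.954 = 47002
Group 6: 23920 × 0.93 = 22246
Group 7: 70965 × 0.944 + 40769 × 0.434 = 66991 + 17694 = 84685
Net migration: Group 1 + 370 → 23117; Group 2 + 200 → 38532; Group 3 + 340 → 43986; Group 4 − 80 → 71540; Group 5 + 70 → 47072; Group 6 − 180 → 22066; Group 7 + 10 → 84695
End of period: [23117, 38532, 43986, 71540, 47072, 22066, 84695]
Period 3.
Births: 71540 × 0.251 = 17957  |  47072 × 0.434 = 20429 ⇒ total 38386
Group 2: 23117 × 0.962 = 22239
Group 3: 38532 × 0.951 = 36644
Group 4: 43986 × 0.949 = 41743
Group 5: 71540 × 0.954 = 68249
Group 6: 47072 × 0.93 = 43777
Group 7: 22066 × 0.944 + 84695 × 0.434 = 20830 + 36758 = 57588
Net migration: Group 1 + 370 → 38756; Group 2 + 200 → 22439; Group 3 + 340 → 36984; Group 4 − 80 → 41663; Group 5 + 70 → 68319; Group 6 − 180 → 43597; Group 7 + 10 → 57598
End of period: [38756, 22439, 36984, 41663, 68319, 43597, 57598]
Period 4.
Births: 41663 × 0.251 = 10457  |  68319 × 0.434 = 29650 ⇒ total 40107
Group 2: 38756 × 0.962 = 37283
Group 3: 22439 × 0.951 = 21339
Group 4: 36984 × 0.949 = 35098
Group 5: 41663 × 0.954 = 39747
Group 6: 68319 × 0.93 = 63537
Group 7: 43597 × 0.944 + 57598 × 0.434 = 41156 + 24998 = 66154
Net migration: Group 1 + 370 → 40477; Group 2 + 200 → 37483; Group 3 + 340 → 21679; Group 4 − 80 → 35018; Group 5 + 70 → 39817; Group 6 − 180 → 63357; Group 7 + 10 → 66164
End of period: [40477, 37483, 21679, 35018, 39817, 63357, 66164]

40477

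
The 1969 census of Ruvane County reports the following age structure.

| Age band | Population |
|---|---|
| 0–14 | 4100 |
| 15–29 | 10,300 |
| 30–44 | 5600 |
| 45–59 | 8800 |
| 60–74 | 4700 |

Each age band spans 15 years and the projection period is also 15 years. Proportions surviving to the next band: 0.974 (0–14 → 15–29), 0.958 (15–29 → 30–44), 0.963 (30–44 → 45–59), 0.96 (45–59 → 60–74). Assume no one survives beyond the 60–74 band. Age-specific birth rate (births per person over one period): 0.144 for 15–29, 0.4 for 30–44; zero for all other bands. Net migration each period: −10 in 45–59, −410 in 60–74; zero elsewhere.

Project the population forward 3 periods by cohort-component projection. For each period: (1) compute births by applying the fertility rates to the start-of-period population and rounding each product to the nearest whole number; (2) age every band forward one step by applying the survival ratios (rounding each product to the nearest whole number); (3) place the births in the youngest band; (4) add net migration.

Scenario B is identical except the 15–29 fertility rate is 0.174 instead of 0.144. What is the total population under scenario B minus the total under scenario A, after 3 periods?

Call the groups 1 to 5, youngest first.
Period 1:
Births: 10300 × 0.144 = 1483, 5600 × 0.4 = 2240 ⇒ total 3723
Group 2: 4100 × 0.974 = 3993
Group 3: 10300 × 0.958 = 9867
Group 4: 5600 × 0.963 = 5393
Group 5: 8800 × 0.96 = 8448
Net migration: Group 4 − 10 → 5383; Group 5 − 410 → 8038
Giving 3723 / 3993 / 9867 / 5383 / 8038.
Period 2:
Births: 3993 × 0.144 = 575, 9867 × 0.4 = 3947 ⇒ total 4522
Group 2: 3723 × 0.974 = 3626
Group 3: 3993 × 0.958 = 3825
Group 4: 9867 × 0.963 = 9502
Group 5: 5383 × 0.96 = 5168
Net migration: Group 4 − 10 → 9492; Group 5 − 410 → 4758
Giving 4522 / 3626 / 3825 / 9492 / 4758.
Period 3:
Births: 3626 × 0.144 = 522, 3825 × 0.4 = 1530 ⇒ total 2052
Group 2: 4522 × 0.974 = 4404
Group 3: 3626 × 0.958 = 3474
Group 4: 3825 × 0.963 = 3683
Group 5: 9492 × 0.96 = 9112
Net migration: Group 4 − 10 → 3673; Group 5 − 410 → 8702
Giving 2052 / 4404 / 3474 / 3673 / 8702.
Scenario A total after 3 periods: 22305
Scenario B projection —
Period 1:
Births: 10300 × 0.174 = 1792, 5600 × 0.4 = 2240 ⇒ total 4032
Group 2: 4100 × 0.974 = 3993
Group 3: 10300 × 0.958 = 9867
Group 4: 5600 × 0.963 = 5393
Group 5: 8800 × 0.96 = 8448
Net migration: Group 4 − 10 → 5383; Group 5 − 410 → 8038
Giving 4032 / 3993 / 9867 / 5383 / 8038.
Period 2:
Births: 3993 × 0.174 = 695, 9867 × 0.4 = 3947 ⇒ total 4642
Group 2: 4032 × 0.974 = 3927
Group 3: 3993 × 0.958 = 3825
Group 4: 9867 × 0.963 = 9502
Group 5: 5383 × 0.96 = 5168
Net migration: Group 4 − 10 → 9492; Group 5 − 410 → 4758
Giving 4642 / 3927 / 3825 / 9492 / 4758.
Period 3:
Births: 3927 × 0.174 = 683, 3825 × 0.4 = 1530 ⇒ total 2213
Group 2: 4642 × 0.974 = 4521
Group 3: 3927 × 0.958 = 3762
Group 4: 3825 × 0.963 = 3683
Group 5: 9492 × 0.96 = 9112
Net migration: Group 4 − 10 → 3673; Group 5 − 410 → 8702
Giving 2213 / 4521 / 3762 / 3673 / 8702.
Scenario B total after 3 periods: 22871
Difference B − A = 22871 − 22305 = 566

566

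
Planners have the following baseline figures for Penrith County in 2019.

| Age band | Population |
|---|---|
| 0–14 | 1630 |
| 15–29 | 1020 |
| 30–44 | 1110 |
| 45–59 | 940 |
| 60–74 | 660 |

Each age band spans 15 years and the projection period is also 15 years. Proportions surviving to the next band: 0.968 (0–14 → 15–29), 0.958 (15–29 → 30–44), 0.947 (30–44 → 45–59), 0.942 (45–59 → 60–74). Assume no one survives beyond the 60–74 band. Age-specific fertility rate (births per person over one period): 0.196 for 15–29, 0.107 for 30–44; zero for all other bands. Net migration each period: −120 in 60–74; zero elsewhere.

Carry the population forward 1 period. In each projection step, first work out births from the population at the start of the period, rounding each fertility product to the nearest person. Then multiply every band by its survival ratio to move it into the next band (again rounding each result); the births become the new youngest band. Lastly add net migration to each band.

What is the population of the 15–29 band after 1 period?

1578

[period 1]
Births: 1020 * 0.196 = 200  |  1110 * 0.107 = 119 → total 319
15–29: 1630 * 0.968 = 1578
30–44: 1020 * 0.958 = 977
45–59: 1110 * 0.947 = 1051
60–74: 940 * 0.942 = 885
Net migration: 60–74 − 120 → 765
→ [319, 1578, 977, 1051, 765]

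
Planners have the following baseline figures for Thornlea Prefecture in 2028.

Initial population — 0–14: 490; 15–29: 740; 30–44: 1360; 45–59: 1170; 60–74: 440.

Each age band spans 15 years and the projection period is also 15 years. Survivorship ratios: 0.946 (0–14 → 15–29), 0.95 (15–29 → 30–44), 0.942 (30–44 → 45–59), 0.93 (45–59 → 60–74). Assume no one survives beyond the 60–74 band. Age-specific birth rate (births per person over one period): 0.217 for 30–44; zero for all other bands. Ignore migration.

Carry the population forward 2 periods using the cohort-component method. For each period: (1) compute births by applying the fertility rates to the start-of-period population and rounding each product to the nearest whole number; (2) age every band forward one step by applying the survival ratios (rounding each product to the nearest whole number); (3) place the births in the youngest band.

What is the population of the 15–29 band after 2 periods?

Period 1:
Births: 1360 × 0.217 = 295
15–29: 490 × 0.946 = 464
30–44: 740 × 0.95 = 703
45–59: 1360 × 0.942 = 1281
60–74: 1170 × 0.93 = 1088
End of period: [295, 464, 703, 1281, 1088]
Period 2:
Births: 703 × 0.217 = 153
15–29: 295 × 0.946 = 279
30–44: 464 × 0.95 = 441
45–59: 703 × 0.942 = 662
60–74: 1281 × 0.93 = 1191
End of period: [153, 279, 441, 662, 1191]

279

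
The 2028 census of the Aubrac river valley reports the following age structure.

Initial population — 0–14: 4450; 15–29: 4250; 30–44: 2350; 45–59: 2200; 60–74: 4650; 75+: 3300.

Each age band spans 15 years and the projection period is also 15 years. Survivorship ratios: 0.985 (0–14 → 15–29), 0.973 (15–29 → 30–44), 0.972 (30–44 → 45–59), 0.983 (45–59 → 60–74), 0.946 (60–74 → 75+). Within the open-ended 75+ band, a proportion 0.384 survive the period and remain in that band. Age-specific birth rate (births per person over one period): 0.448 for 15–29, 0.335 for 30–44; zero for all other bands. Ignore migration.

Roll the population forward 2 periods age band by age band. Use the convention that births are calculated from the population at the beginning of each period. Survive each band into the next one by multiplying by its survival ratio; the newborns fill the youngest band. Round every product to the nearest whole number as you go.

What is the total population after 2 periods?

Period 1:
Births: 4250 × 0.448 = 1904, 2350 × 0.335 = 787 → 2691
15–29: 4450 × 0.985 = 4383
30–44: 4250 × 0.973 = 4135
45–59: 2350 × 0.972 = 2284
60–74: 2200 × 0.983 = 2163
75+: 4650 × 0.946 + 3300 × 0.384 = 4399 + 1267 = 5666
Population now: 0–14=2691, 15–29=4383, 30–44=4135, 45–59=2284, 60–74=2163, 75+=5666
Period 2:
Births: 4383 × 0.448 = 1964, 4135 × 0.335 = 1385 → 3349
15–29: 2691 × 0.985 = 2651
30–44: 4383 × 0.973 = 4265
45–59: 4135 × 0.972 = 4019
60–74: 2284 × 0.983 = 2245
75+: 2163 × 0.946 + 5666 × 0.384 = 2046 + 2176 = 4222
Population now: 0–14=3349, 15–29=2651, 30–44=4265, 45–59=4019, 60–74=2245, 75+=4222
Total after period 2: 3349 + 2651 + 4265 + 4019 + 2245 + 4222 = 20751

20751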